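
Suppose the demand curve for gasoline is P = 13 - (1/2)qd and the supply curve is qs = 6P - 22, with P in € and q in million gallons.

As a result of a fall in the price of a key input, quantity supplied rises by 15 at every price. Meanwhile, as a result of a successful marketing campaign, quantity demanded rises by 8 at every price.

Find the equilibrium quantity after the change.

23.75

Before the shock: 26 - 2P = 6P - 22 ⇒ 48 = 8P ⇒ P = 6, q = 14.
With the change applied: demand qd = 34 - 2P, supply qs = 6P - 7.
Setting them equal: 34 - 2P = 6P - 7 → 41 = 8P, so P = 5.125 and q = 23.75.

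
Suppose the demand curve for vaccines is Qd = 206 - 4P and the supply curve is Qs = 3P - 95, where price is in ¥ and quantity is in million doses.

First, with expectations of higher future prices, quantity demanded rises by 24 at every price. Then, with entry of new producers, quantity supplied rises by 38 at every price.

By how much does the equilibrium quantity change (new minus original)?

Before the shock: 206 - 4P = 3P - 95 ⇒ 301 = 7P ⇒ P = 43, Q = 34.
The new curves are Qd = 230 - 4P (demand) and Qs = 3P - 57 (supply).
Clearing the new market: 230 - 4P = 3P - 57, so P = 41 and Q = 66.
ΔQ = 66 − 34 = +32.

+32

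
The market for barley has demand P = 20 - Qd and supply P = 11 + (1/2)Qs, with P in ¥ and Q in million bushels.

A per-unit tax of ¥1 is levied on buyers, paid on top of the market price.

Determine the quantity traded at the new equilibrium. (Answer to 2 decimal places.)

5.33

Original equilibrium: 20 - P = 2P - 22 gives 42 = 3P, so P = 14 and Q = 6.
Since buyers pay the price plus the tax, the effective demand curve becomes Qd = 19 - P.
Setting them equal: 19 - P = 2P - 22 → 41 = 3P, so P = 41/3 ≈ 13.6667 and Q = 16/3 ≈ 5.3333.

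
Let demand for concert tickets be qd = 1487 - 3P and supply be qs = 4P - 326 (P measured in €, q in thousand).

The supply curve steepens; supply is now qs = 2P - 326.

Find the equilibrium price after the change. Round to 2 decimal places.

362.60

Before the shock: 1487 - 3P = 4P - 326 ⇒ 1813 = 7P ⇒ P = 259, q = 710.
The new curves are qd = 1487 - 3P (demand) and qs = 2P - 326 (supply).
Setting them equal: 1487 - 3P = 2P - 326 → 1813 = 5P, so P = 362.6 and q = 399.2.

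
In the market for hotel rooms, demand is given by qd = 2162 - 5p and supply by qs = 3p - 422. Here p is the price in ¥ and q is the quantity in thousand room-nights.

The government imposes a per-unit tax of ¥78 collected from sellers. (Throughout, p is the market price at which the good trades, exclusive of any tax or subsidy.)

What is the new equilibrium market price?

Initially, 2162 - 5p = 3p - 422, so 2584 = 8p and p = 323, q = 547.
Since sellers keep the price net of the tax, the effective supply curve becomes qs = 3p - 656.
New equilibrium: 2162 - 5p = 3p - 656 ⇒ 2818 = 8p ⇒ p = 352.25, q = 400.75.

352.25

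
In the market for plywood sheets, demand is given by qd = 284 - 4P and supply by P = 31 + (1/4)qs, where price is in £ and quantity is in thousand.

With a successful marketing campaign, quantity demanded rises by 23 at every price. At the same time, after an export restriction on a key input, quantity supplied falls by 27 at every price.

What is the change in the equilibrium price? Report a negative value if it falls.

Before the shock: 284 - 4P = 4P - 124 ⇒ 408 = 8P ⇒ P = 51, q = 80.
With the change applied: demand qd = 307 - 4P, supply qs = 4P - 151.
Equate the new curves: 307 - 4P = 4P - 151, giving 458 = 8P, P = 57.25, q = 78.
ΔP = 57.25 − 51 = +6.25.

+6.25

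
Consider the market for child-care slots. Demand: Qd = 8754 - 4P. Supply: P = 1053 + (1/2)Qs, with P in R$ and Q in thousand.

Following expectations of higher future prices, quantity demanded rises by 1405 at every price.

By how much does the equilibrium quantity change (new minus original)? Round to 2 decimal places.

+468.33

Solve the original market: 8754 - 4P = 2P - 2106, hence P = 1810 and Q = 1514.
The shock moves the curves to Qd = 10159 - 4P and Qs = 2P - 2106.
New equilibrium: 10159 - 4P = 2P - 2106 ⇒ 12265 = 6P ⇒ P = 12265/6 ≈ 2044.1667, Q = 5947/3 ≈ 1982.3333.
ΔQ = 1982.3333 − 1514 = +468.33.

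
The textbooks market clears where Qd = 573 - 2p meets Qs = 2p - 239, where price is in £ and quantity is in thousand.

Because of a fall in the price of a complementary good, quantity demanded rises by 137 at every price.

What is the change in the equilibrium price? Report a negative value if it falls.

+34.25

Solve the original market: 573 - 2p = 2p - 239, hence p = 203 and Q = 167.
The new curves are Qd = 710 - 2p (demand) and Qs = 2p - 239 (supply).
Setting them equal: 710 - 2p = 2p - 239 → 949 = 4p, so p = 237.25 and Q = 235.5.
Δp = 237.25 − 203 = +34.25.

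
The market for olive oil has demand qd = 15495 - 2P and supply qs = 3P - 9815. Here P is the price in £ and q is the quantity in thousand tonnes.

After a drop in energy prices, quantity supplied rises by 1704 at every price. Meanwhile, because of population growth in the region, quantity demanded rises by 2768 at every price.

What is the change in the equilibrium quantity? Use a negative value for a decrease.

+2342.4

Original equilibrium: 15495 - 2P = 3P - 9815 gives 25310 = 5P, so P = 5062 and q = 5371.
The new curves are qd = 18263 - 2P (demand) and qs = 3P - 8111 (supply).
Clearing the new market: 18263 - 2P = 3P - 8111, so P = 5274.8 and q = 7713.4.
Δq = 7713.4 − 5371 = +2342.4.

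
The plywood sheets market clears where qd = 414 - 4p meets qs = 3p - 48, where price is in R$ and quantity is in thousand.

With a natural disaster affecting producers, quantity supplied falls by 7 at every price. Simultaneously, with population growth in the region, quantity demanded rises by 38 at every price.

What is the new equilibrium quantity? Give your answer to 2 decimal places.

Initially, 414 - 4p = 3p - 48, so 462 = 7p and p = 66, q = 150.
The shock moves the curves to qd = 452 - 4p and qs = 3p - 55.
Clearing the new market: 452 - 4p = 3p - 55, so p = 507/7 ≈ 72.4286 and q = 1136/7 ≈ 162.2857.

162.29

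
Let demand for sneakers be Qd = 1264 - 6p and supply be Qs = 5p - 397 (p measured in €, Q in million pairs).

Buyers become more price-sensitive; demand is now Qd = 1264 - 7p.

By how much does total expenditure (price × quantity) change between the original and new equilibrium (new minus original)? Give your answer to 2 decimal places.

-13213.55

Before the shock: 1264 - 6p = 5p - 397 ⇒ 1661 = 11p ⇒ p = 151, Q = 358.
With the change applied: demand Qd = 1264 - 7p, supply Qs = 5p - 397.
Clearing the new market: 1264 - 7p = 5p - 397, so p = 1661/12 ≈ 138.4167 and Q = 3541/12 ≈ 295.0833.
Expenditure moves from 151×358 = 54058 to 138.4167×295.0833 = 40844.4514; change = -13213.55.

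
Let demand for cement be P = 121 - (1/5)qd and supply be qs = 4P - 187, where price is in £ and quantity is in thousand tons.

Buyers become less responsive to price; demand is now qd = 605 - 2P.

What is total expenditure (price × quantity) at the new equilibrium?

Initially, 605 - 5P = 4P - 187, so 792 = 9P and P = 88, q = 165.
The shock moves the curves to qd = 605 - 2P and qs = 4P - 187.
Setting them equal: 605 - 2P = 4P - 187 → 792 = 6P, so P = 132 and q = 341.
New expenditure = 132 × 341 = 45012.

45012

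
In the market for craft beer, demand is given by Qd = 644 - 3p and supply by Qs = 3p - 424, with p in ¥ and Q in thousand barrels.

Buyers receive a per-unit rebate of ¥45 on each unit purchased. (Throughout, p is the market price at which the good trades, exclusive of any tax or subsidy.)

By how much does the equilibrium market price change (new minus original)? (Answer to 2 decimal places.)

+22.50

Before the shock: 644 - 3p = 3p - 424 ⇒ 1068 = 6p ⇒ p = 178, Q = 110.
Since buyers' out-of-pocket price is the market price minus the rebate, the effective demand curve becomes Qd = 779 - 3p.
Equate the new curves: 779 - 3p = 3p - 424, giving 1203 = 6p, p = 200.5, Q = 177.5.
Δp = 200.5 − 178 = +22.50.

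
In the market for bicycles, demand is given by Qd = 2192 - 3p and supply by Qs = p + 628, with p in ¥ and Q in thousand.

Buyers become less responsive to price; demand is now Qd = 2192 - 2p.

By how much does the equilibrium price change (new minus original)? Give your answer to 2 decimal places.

+130.33

Original equilibrium: 2192 - 3p = p + 628 gives 1564 = 4p, so p = 391 and Q = 1019.
The shock moves the curves to Qd = 2192 - 2p and Qs = p + 628.
New equilibrium: 2192 - 2p = p + 628 ⇒ 1564 = 3p ⇒ p = 1564/3 ≈ 521.3333, Q = 3448/3 ≈ 1149.3333.
Δp = 521.3333 − 391 = +130.33.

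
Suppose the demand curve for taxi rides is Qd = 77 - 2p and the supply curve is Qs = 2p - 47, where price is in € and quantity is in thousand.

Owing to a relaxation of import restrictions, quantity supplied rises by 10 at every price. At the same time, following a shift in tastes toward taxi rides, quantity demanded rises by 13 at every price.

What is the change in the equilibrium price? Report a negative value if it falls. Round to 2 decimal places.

+0.75

Solve the original market: 77 - 2p = 2p - 47, hence p = 31 and Q = 15.
With the change applied: demand Qd = 90 - 2p, supply Qs = 2p - 37.
Clearing the new market: 90 - 2p = 2p - 37, so p = 31.75 and Q = 26.5.
Δp = 31.75 − 31 = +0.75.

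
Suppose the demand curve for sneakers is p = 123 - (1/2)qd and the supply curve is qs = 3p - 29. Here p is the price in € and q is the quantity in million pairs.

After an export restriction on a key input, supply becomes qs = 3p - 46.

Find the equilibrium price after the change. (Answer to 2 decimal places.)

Solve the original market: 246 - 2p = 3p - 29, hence p = 55 and q = 136.
The new curves are qd = 246 - 2p (demand) and qs = 3p - 46 (supply).
Setting them equal: 246 - 2p = 3p - 46 → 292 = 5p, so p = 58.4 and q = 129.2.

58.40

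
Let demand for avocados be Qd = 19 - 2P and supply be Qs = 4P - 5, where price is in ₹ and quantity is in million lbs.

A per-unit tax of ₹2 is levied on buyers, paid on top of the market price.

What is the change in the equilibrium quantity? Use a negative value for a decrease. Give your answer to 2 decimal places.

Initially, 19 - 2P = 4P - 5, so 24 = 6P and P = 4, Q = 11.
Since buyers pay the price plus the tax, the effective demand curve becomes Qd = 15 - 2P.
Setting them equal: 15 - 2P = 4P - 5 → 20 = 6P, so P = 10/3 ≈ 3.3333 and Q = 25/3 ≈ 8.3333.
ΔQ = 8.3333 − 11 = -2.67.

-2.67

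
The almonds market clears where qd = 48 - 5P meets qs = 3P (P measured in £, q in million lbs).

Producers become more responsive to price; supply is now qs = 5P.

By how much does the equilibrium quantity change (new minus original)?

Before the shock: 48 - 5P = 3P ⇒ 48 = 8P ⇒ P = 6, q = 18.
The shock moves the curves to qd = 48 - 5P and qs = 5P.
New equilibrium: 48 - 5P = 5P ⇒ 48 = 10P ⇒ P = 4.8, q = 24.
Δq = 24 − 18 = +6.

+6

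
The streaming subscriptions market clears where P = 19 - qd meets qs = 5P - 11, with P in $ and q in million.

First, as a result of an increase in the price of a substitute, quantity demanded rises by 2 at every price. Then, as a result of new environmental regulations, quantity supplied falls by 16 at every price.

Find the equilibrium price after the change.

8

Solve the original market: 19 - P = 5P - 11, hence P = 5 and q = 14.
With the change applied: demand qd = 21 - P, supply qs = 5P - 27.
Clearing the new market: 21 - P = 5P - 27, so P = 8 and q = 13.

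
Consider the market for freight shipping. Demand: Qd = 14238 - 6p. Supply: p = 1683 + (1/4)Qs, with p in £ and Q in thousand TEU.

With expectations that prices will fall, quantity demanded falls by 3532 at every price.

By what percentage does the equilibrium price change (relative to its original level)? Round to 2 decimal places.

-16.84

Solve the original market: 14238 - 6p = 4p - 6732, hence p = 2097 and Q = 1656.
With the change applied: demand Qd = 10706 - 6p, supply Qs = 4p - 6732.
New equilibrium: 10706 - 6p = 4p - 6732 ⇒ 17438 = 10p ⇒ p = 1743.8, Q = 243.2.
%Δp = (1743.8 − 2097) / 2097 × 100 = -16.84%.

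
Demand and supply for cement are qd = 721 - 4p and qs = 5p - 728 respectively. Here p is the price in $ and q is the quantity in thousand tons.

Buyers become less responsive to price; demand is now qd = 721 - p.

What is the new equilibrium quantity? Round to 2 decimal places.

Initially, 721 - 4p = 5p - 728, so 1449 = 9p and p = 161, q = 77.
After the shift, demand is qd = 721 - p and supply is qs = 5p - 728.
Equate the new curves: 721 - p = 5p - 728, giving 1449 = 6p, p = 241.5, q = 479.5.

479.50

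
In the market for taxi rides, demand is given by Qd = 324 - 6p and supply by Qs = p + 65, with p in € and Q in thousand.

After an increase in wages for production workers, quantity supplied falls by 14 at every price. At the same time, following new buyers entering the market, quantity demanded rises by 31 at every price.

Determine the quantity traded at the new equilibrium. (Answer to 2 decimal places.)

Before the shock: 324 - 6p = p + 65 ⇒ 259 = 7p ⇒ p = 37, Q = 102.
The shock moves the curves to Qd = 355 - 6p and Qs = p + 51.
Equate the new curves: 355 - 6p = p + 51, giving 304 = 7p, p = 304/7 ≈ 43.4286, Q = 661/7 ≈ 94.4286.

94.43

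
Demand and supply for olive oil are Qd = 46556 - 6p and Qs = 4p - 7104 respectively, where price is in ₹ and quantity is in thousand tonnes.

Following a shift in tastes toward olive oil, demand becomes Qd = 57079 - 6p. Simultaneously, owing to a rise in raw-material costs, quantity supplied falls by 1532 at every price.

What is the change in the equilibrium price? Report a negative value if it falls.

Solve the original market: 46556 - 6p = 4p - 7104, hence p = 5366 and Q = 14360.
With the change applied: demand Qd = 57079 - 6p, supply Qs = 4p - 8636.
Clearing the new market: 57079 - 6p = 4p - 8636, so p = 6571.5 and Q = 17650.
Δp = 6571.5 − 5366 = +1205.5.

+1205.5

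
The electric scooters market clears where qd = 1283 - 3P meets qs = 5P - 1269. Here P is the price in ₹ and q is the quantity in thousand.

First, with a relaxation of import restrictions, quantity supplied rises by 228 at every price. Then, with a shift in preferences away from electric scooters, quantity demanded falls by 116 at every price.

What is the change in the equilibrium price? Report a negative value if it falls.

-43

Before the shock: 1283 - 3P = 5P - 1269 ⇒ 2552 = 8P ⇒ P = 319, q = 326.
The new curves are qd = 1167 - 3P (demand) and qs = 5P - 1041 (supply).
Setting them equal: 1167 - 3P = 5P - 1041 → 2208 = 8P, so P = 276 and q = 339.
ΔP = 276 − 319 = -43.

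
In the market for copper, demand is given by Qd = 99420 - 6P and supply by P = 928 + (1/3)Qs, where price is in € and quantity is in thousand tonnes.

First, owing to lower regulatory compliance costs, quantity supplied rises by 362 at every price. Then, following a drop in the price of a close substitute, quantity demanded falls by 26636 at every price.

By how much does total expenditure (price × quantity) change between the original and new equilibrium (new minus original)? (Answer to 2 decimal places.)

Before the shock: 99420 - 6P = 3P - 2784 ⇒ 102204 = 9P ⇒ P = 11356, Q = 31284.
After the shift, demand is Qd = 72784 - 6P and supply is Qs = 3P - 2422.
Setting them equal: 72784 - 6P = 3P - 2422 → 75206 = 9P, so P = 75206/9 ≈ 8356.2222 and Q = 67940/3 ≈ 22646.6667.
Expenditure moves from 11356×31284 = 355261104 to 8356.2222×22646.6667 = 189240579.2593; change = -166020524.74.

-166020524.74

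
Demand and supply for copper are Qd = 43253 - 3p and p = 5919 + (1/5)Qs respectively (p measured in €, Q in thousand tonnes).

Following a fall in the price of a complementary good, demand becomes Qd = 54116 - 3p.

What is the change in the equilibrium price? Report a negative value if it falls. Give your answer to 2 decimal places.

+1357.88

Initially, 43253 - 3p = 5p - 29595, so 72848 = 8p and p = 9106, Q = 15935.
The new curves are Qd = 54116 - 3p (demand) and Qs = 5p - 29595 (supply).
Equate the new curves: 54116 - 3p = 5p - 29595, giving 83711 = 8p, p = 10463.875, Q = 22724.375.
Δp = 10463.875 − 9106 = +1357.88.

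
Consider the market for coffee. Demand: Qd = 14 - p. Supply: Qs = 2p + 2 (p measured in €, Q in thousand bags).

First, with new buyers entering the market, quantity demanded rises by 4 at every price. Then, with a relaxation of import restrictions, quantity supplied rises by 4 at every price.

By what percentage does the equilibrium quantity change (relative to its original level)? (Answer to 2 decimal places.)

+40.00

Original equilibrium: 14 - p = 2p + 2 gives 12 = 3p, so p = 4 and Q = 10.
With the change applied: demand Qd = 18 - p, supply Qs = 2p + 6.
Equate the new curves: 18 - p = 2p + 6, giving 12 = 3p, p = 4, Q = 14.
%ΔQ = (14 − 10) / 10 × 100 = +40.00%.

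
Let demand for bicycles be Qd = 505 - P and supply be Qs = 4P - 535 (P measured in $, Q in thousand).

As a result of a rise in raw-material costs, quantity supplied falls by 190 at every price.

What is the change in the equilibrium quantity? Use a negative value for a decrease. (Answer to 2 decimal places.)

Before the shock: 505 - P = 4P - 535 ⇒ 1040 = 5P ⇒ P = 208, Q = 297.
After the shift, demand is Qd = 505 - P and supply is Qs = 4P - 725.
New equilibrium: 505 - P = 4P - 725 ⇒ 1230 = 5P ⇒ P = 246, Q = 259.
ΔQ = 259 − 297 = -38.00.

-38.00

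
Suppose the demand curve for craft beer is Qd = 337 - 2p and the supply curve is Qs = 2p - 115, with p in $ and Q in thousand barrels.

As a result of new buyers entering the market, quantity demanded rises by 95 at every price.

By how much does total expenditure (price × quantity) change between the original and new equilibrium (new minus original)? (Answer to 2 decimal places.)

Initially, 337 - 2p = 2p - 115, so 452 = 4p and p = 113, Q = 111.
After the shift, demand is Qd = 432 - 2p and supply is Qs = 2p - 115.
New equilibrium: 432 - 2p = 2p - 115 ⇒ 547 = 4p ⇒ p = 136.75, Q = 158.5.
Expenditure moves from 113×111 = 12543 to 136.75×158.5 = 21674.875; change = +9131.88.

+9131.88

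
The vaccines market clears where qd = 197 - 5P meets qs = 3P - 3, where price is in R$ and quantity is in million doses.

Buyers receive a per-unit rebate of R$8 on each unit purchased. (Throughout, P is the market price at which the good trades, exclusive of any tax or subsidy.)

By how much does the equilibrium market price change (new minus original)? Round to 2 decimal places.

Before the shock: 197 - 5P = 3P - 3 ⇒ 200 = 8P ⇒ P = 25, q = 72.
Since buyers' out-of-pocket price is the market price minus the rebate, the effective demand curve becomes qd = 237 - 5P.
Equate the new curves: 237 - 5P = 3P - 3, giving 240 = 8P, P = 30, q = 87.
ΔP = 30 − 25 = +5.00.

+5.00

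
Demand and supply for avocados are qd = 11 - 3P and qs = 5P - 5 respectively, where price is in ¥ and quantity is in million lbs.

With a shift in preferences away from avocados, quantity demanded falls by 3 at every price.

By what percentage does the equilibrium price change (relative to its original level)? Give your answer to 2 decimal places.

-18.75

Original equilibrium: 11 - 3P = 5P - 5 gives 16 = 8P, so P = 2 and q = 5.
After the shift, demand is qd = 8 - 3P and supply is qs = 5P - 5.
New equilibrium: 8 - 3P = 5P - 5 ⇒ 13 = 8P ⇒ P = 1.625, q = 3.125.
%ΔP = (1.625 − 2) / 2 × 100 = -18.75%.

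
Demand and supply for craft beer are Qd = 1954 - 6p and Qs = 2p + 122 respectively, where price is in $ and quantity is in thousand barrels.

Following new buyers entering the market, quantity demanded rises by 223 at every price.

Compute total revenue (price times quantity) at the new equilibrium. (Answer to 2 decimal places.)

163308.28

Before the shock: 1954 - 6p = 2p + 122 ⇒ 1832 = 8p ⇒ p = 229, Q = 580.
The new curves are Qd = 2177 - 6p (demand) and Qs = 2p + 122 (supply).
Setting them equal: 2177 - 6p = 2p + 122 → 2055 = 8p, so p = 256.875 and Q = 635.75.
New expenditure = 256.875 × 635.75 = 163308.28.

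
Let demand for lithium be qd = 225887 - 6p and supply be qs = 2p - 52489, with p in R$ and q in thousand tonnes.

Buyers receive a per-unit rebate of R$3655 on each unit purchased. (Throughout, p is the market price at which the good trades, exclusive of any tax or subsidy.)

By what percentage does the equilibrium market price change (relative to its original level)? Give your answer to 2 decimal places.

+7.88

Initially, 225887 - 6p = 2p - 52489, so 278376 = 8p and p = 34797, q = 17105.
Since buyers' out-of-pocket price is the market price minus the rebate, the effective demand curve becomes qd = 247817 - 6p.
Setting them equal: 247817 - 6p = 2p - 52489 → 300306 = 8p, so p = 37538.25 and q = 22587.5.
%Δp = (37538.25 − 34797) / 34797 × 100 = +7.88%.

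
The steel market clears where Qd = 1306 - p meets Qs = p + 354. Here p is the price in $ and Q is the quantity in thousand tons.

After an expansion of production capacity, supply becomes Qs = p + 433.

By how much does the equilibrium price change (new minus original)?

-39.5

Solve the original market: 1306 - p = p + 354, hence p = 476 and Q = 830.
After the shift, demand is Qd = 1306 - p and supply is Qs = p + 433.
Setting them equal: 1306 - p = p + 433 → 873 = 2p, so p = 436.5 and Q = 869.5.
Δp = 436.5 − 476 = -39.5.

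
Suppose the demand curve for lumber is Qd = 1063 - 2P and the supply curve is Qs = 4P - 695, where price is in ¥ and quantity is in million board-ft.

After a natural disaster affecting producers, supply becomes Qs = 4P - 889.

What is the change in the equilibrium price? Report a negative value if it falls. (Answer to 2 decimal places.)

+32.33

Before the shock: 1063 - 2P = 4P - 695 ⇒ 1758 = 6P ⇒ P = 293, Q = 477.
The shock moves the curves to Qd = 1063 - 2P and Qs = 4P - 889.
New equilibrium: 1063 - 2P = 4P - 889 ⇒ 1952 = 6P ⇒ P = 976/3 ≈ 325.3333, Q = 1237/3 ≈ 412.3333.
ΔP = 325.3333 − 293 = +32.33.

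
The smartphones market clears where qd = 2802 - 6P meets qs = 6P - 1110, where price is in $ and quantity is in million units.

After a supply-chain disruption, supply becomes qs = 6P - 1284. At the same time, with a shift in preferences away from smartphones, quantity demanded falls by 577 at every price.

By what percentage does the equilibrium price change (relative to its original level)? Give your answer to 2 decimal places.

Solve the original market: 2802 - 6P = 6P - 1110, hence P = 326 and q = 846.
After the shift, demand is qd = 2225 - 6P and supply is qs = 6P - 1284.
Setting them equal: 2225 - 6P = 6P - 1284 → 3509 = 12P, so P = 3509/12 ≈ 292.4167 and q = 470.5.
%ΔP = (292.4167 − 326) / 326 × 100 = -10.30%.

-10.30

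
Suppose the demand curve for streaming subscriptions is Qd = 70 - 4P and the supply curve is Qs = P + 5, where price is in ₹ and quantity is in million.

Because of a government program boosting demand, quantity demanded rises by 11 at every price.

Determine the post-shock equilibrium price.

15.2

Solve the original market: 70 - 4P = P + 5, hence P = 13 and Q = 18.
The new curves are Qd = 81 - 4P (demand) and Qs = P + 5 (supply).
Setting them equal: 81 - 4P = P + 5 → 76 = 5P, so P = 15.2 and Q = 20.2.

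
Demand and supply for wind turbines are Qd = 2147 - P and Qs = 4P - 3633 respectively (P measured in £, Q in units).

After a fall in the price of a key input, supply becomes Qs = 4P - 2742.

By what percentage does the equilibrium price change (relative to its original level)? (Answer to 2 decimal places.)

-15.42

Initially, 2147 - P = 4P - 3633, so 5780 = 5P and P = 1156, Q = 991.
The shock moves the curves to Qd = 2147 - P and Qs = 4P - 2742.
New equilibrium: 2147 - P = 4P - 2742 ⇒ 4889 = 5P ⇒ P = 977.8, Q = 1169.2.
%ΔP = (977.8 − 1156) / 1156 × 100 = -15.42%.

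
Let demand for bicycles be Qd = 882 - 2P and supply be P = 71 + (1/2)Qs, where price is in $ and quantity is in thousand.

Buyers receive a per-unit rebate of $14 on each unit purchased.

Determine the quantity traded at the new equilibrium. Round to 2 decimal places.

Before the shock: 882 - 2P = 2P - 142 ⇒ 1024 = 4P ⇒ P = 256, Q = 370.
Since buyers' out-of-pocket price is the market price minus the rebate, the effective demand curve becomes Qd = 910 - 2P.
Clearing the new market: 910 - 2P = 2P - 142, so P = 263 and Q = 384.

384.00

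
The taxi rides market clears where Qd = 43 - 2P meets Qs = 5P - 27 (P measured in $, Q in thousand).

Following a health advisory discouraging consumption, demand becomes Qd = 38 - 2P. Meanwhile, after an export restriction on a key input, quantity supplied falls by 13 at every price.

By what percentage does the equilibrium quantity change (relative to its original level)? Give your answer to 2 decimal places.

-31.68

Before the shock: 43 - 2P = 5P - 27 ⇒ 70 = 7P ⇒ P = 10, Q = 23.
The shock moves the curves to Qd = 38 - 2P and Qs = 5P - 40.
New equilibrium: 38 - 2P = 5P - 40 ⇒ 78 = 7P ⇒ P = 78/7 ≈ 11.1429, Q = 110/7 ≈ 15.7143.
%ΔQ = (15.7143 − 23) / 23 × 100 = -31.68%.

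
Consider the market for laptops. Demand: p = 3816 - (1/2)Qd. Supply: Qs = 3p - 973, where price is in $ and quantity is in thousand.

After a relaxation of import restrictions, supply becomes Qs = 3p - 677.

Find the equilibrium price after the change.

Solve the original market: 7632 - 2p = 3p - 973, hence p = 1721 and Q = 4190.
The shock moves the curves to Qd = 7632 - 2p and Qs = 3p - 677.
Setting them equal: 7632 - 2p = 3p - 677 → 8309 = 5p, so p = 1661.8 and Q = 4308.4.

1661.8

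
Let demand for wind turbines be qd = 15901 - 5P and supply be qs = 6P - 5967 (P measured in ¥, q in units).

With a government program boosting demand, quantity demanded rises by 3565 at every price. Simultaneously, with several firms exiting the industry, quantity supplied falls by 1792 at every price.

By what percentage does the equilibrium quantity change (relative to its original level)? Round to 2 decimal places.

+18.96

Before the shock: 15901 - 5P = 6P - 5967 ⇒ 21868 = 11P ⇒ P = 1988, q = 5961.
After the shift, demand is qd = 19466 - 5P and supply is qs = 6P - 7759.
Setting them equal: 19466 - 5P = 6P - 7759 → 27225 = 11P, so P = 2475 and q = 7091.
%Δq = (7091 − 5961) / 5961 × 100 = +18.96%.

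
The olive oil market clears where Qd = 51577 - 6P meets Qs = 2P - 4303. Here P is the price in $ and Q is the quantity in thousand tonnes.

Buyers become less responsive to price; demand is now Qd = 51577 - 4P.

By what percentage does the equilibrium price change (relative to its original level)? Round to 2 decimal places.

Solve the original market: 51577 - 6P = 2P - 4303, hence P = 6985 and Q = 9667.
The new curves are Qd = 51577 - 4P (demand) and Qs = 2P - 4303 (supply).
New equilibrium: 51577 - 4P = 2P - 4303 ⇒ 55880 = 6P ⇒ P = 27940/3 ≈ 9313.3333, Q = 42971/3 ≈ 14323.6667.
%ΔP = (9313.3333 − 6985) / 6985 × 100 = +33.33%.

+33.33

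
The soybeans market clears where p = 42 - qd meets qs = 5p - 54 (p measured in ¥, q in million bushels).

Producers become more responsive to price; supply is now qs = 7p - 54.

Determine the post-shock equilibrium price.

Original equilibrium: 42 - p = 5p - 54 gives 96 = 6p, so p = 16 and q = 26.
After the shift, demand is qd = 42 - p and supply is qs = 7p - 54.
Setting them equal: 42 - p = 7p - 54 → 96 = 8p, so p = 12 and q = 30.

12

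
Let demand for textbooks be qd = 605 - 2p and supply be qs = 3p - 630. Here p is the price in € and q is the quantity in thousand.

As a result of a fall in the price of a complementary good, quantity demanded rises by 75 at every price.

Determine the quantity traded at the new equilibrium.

156

Original equilibrium: 605 - 2p = 3p - 630 gives 1235 = 5p, so p = 247 and q = 111.
With the change applied: demand qd = 680 - 2p, supply qs = 3p - 630.
New equilibrium: 680 - 2p = 3p - 630 ⇒ 1310 = 5p ⇒ p = 262, q = 156.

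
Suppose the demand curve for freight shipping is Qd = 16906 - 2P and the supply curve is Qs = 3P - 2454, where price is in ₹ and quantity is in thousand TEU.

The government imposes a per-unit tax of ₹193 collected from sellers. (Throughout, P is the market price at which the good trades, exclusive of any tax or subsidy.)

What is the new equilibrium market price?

Original equilibrium: 16906 - 2P = 3P - 2454 gives 19360 = 5P, so P = 3872 and Q = 9162.
Since sellers keep the price net of the tax, the effective supply curve becomes Qs = 3P - 3033.
New equilibrium: 16906 - 2P = 3P - 3033 ⇒ 19939 = 5P ⇒ P = 3987.8, Q = 8930.4.

3987.8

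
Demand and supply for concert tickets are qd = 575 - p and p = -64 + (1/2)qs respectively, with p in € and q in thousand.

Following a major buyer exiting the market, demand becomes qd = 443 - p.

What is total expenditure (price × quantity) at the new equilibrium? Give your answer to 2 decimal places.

35490.00

Original equilibrium: 575 - p = 2p + 128 gives 447 = 3p, so p = 149 and q = 426.
The new curves are qd = 443 - p (demand) and qs = 2p + 128 (supply).
Equate the new curves: 443 - p = 2p + 128, giving 315 = 3p, p = 105, q = 338.
New expenditure = 105 × 338 = 35490.00.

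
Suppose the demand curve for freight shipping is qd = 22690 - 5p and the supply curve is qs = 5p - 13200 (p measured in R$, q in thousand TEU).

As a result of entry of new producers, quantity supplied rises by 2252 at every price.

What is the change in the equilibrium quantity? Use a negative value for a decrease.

+1126

Solve the original market: 22690 - 5p = 5p - 13200, hence p = 3589 and q = 4745.
The new curves are qd = 22690 - 5p (demand) and qs = 5p - 10948 (supply).
Equate the new curves: 22690 - 5p = 5p - 10948, giving 33638 = 10p, p = 3363.8, q = 5871.
Δq = 5871 − 4745 = +1126.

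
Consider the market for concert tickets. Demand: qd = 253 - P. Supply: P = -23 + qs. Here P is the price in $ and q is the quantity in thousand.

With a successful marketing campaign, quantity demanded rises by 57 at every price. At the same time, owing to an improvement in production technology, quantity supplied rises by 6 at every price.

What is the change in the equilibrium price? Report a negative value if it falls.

Original equilibrium: 253 - P = P + 23 gives 230 = 2P, so P = 115 and q = 138.
The shock moves the curves to qd = 310 - P and qs = P + 29.
New equilibrium: 310 - P = P + 29 ⇒ 281 = 2P ⇒ P = 140.5, q = 169.5.
ΔP = 140.5 − 115 = +25.5.

+25.5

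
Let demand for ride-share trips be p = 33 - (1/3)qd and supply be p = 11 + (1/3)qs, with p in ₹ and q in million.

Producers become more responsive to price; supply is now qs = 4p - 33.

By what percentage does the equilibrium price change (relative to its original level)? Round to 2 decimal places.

-14.29

Initially, 99 - 3p = 3p - 33, so 132 = 6p and p = 22, q = 33.
The new curves are qd = 99 - 3p (demand) and qs = 4p - 33 (supply).
Clearing the new market: 99 - 3p = 4p - 33, so p = 132/7 ≈ 18.8571 and q = 297/7 ≈ 42.4286.
%Δp = (18.8571 − 22) / 22 × 100 = -14.29%.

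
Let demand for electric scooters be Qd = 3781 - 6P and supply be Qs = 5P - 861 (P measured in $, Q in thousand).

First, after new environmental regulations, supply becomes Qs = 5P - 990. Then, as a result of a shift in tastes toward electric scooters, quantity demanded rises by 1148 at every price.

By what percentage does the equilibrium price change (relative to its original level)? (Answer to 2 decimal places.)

+27.51

Before the shock: 3781 - 6P = 5P - 861 ⇒ 4642 = 11P ⇒ P = 422, Q = 1249.
The new curves are Qd = 4929 - 6P (demand) and Qs = 5P - 990 (supply).
New equilibrium: 4929 - 6P = 5P - 990 ⇒ 5919 = 11P ⇒ P = 5919/11 ≈ 538.0909, Q = 18705/11 ≈ 1700.4545.
%ΔP = (538.0909 − 422) / 422 × 100 = +27.51%.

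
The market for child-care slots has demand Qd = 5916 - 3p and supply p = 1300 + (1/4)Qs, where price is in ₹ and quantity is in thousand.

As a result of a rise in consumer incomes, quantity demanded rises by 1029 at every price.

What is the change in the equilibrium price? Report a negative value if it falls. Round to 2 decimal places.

Before the shock: 5916 - 3p = 4p - 5200 ⇒ 11116 = 7p ⇒ p = 1588, Q = 1152.
With the change applied: demand Qd = 6945 - 3p, supply Qs = 4p - 5200.
Clearing the new market: 6945 - 3p = 4p - 5200, so p = 1735 and Q = 1740.
Δp = 1735 − 1588 = +147.00.

+147.00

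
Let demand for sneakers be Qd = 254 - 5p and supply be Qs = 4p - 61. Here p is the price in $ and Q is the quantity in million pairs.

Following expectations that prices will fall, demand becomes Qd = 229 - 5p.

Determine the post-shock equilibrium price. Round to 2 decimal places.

32.22

Initially, 254 - 5p = 4p - 61, so 315 = 9p and p = 35, Q = 79.
With the change applied: demand Qd = 229 - 5p, supply Qs = 4p - 61.
Clearing the new market: 229 - 5p = 4p - 61, so p = 290/9 ≈ 32.2222 and Q = 611/9 ≈ 67.8889.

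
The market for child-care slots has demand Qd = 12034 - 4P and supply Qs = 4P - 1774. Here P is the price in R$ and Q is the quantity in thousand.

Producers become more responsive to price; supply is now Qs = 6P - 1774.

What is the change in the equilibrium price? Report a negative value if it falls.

-345.2

Initially, 12034 - 4P = 4P - 1774, so 13808 = 8P and P = 1726, Q = 5130.
The shock moves the curves to Qd = 12034 - 4P and Qs = 6P - 1774.
Equate the new curves: 12034 - 4P = 6P - 1774, giving 13808 = 10P, P = 1380.8, Q = 6510.8.
ΔP = 1380.8 − 1726 = -345.2.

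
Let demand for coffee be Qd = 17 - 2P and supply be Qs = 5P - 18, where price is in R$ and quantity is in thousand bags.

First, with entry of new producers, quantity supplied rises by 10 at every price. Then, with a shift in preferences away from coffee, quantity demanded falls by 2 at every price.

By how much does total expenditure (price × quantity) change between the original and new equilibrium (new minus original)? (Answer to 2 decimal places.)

-7.31

Initially, 17 - 2P = 5P - 18, so 35 = 7P and P = 5, Q = 7.
The new curves are Qd = 15 - 2P (demand) and Qs = 5P - 8 (supply).
New equilibrium: 15 - 2P = 5P - 8 ⇒ 23 = 7P ⇒ P = 23/7 ≈ 3.2857, Q = 59/7 ≈ 8.4286.
Expenditure moves from 5×7 = 35 to 3.2857×8.4286 = 27.6939; change = -7.31.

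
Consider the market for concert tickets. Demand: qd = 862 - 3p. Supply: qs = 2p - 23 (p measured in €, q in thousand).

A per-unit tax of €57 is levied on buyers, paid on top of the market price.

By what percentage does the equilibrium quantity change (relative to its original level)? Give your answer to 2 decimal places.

Initially, 862 - 3p = 2p - 23, so 885 = 5p and p = 177, q = 331.
Since buyers pay the price plus the tax, the effective demand curve becomes qd = 691 - 3p.
Clearing the new market: 691 - 3p = 2p - 23, so p = 142.8 and q = 262.6.
%Δq = (262.6 − 331) / 331 × 100 = -20.66%.

-20.66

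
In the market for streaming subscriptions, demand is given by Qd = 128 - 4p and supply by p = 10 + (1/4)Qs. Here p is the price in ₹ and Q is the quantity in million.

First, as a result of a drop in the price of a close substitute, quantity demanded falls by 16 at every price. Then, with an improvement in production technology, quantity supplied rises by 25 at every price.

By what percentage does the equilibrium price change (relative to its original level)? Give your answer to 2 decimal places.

Original equilibrium: 128 - 4p = 4p - 40 gives 168 = 8p, so p = 21 and Q = 44.
After the shift, demand is Qd = 112 - 4p and supply is Qs = 4p - 15.
Clearing the new market: 112 - 4p = 4p - 15, so p = 15.875 and Q = 48.5.
%Δp = (15.875 − 21) / 21 × 100 = -24.40%.

-24.40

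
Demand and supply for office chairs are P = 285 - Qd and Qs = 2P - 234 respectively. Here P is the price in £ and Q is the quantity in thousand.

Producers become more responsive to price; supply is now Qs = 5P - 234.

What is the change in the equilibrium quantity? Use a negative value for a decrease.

+86.5

Solve the original market: 285 - P = 2P - 234, hence P = 173 and Q = 112.
The new curves are Qd = 285 - P (demand) and Qs = 5P - 234 (supply).
Setting them equal: 285 - P = 5P - 234 → 519 = 6P, so P = 86.5 and Q = 198.5.
ΔQ = 198.5 − 112 = +86.5.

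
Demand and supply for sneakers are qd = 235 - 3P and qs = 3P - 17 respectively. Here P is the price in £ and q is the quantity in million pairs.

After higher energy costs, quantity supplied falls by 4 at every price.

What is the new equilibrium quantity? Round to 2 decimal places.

Solve the original market: 235 - 3P = 3P - 17, hence P = 42 and q = 109.
After the shift, demand is qd = 235 - 3P and supply is qs = 3P - 21.
Setting them equal: 235 - 3P = 3P - 21 → 256 = 6P, so P = 128/3 ≈ 42.6667 and q = 107.

107.00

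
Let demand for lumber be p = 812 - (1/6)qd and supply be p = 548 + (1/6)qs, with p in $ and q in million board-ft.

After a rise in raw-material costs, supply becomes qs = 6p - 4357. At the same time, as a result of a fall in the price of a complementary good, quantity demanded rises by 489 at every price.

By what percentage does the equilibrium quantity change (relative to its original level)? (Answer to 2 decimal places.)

Before the shock: 4872 - 6p = 6p - 3288 ⇒ 8160 = 12p ⇒ p = 680, q = 792.
The new curves are qd = 5361 - 6p (demand) and qs = 6p - 4357 (supply).
Setting them equal: 5361 - 6p = 6p - 4357 → 9718 = 12p, so p = 4859/6 ≈ 809.8333 and q = 502.
%Δq = (502 − 792) / 792 × 100 = -36.62%.

-36.62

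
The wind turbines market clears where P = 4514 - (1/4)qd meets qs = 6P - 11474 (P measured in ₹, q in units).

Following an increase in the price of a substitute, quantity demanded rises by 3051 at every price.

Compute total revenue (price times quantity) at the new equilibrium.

Original equilibrium: 18056 - 4P = 6P - 11474 gives 29530 = 10P, so P = 2953 and q = 6244.
The shock moves the curves to qd = 21107 - 4P and qs = 6P - 11474.
Setting them equal: 21107 - 4P = 6P - 11474 → 32581 = 10P, so P = 3258.1 and q = 8074.6.
New expenditure = 3258.1 × 8074.6 = 26307854.26.

26307854.26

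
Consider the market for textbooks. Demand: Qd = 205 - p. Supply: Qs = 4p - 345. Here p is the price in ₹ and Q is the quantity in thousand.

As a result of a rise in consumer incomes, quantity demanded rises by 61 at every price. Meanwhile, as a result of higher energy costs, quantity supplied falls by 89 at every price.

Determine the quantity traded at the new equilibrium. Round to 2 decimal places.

126.00

Initially, 205 - p = 4p - 345, so 550 = 5p and p = 110, Q = 95.
The shock moves the curves to Qd = 266 - p and Qs = 4p - 434.
Clearing the new market: 266 - p = 4p - 434, so p = 140 and Q = 126.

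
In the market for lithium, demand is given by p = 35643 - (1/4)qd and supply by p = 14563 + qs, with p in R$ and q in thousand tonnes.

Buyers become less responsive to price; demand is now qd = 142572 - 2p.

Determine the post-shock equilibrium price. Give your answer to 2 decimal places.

52378.33

Solve the original market: 142572 - 4p = p - 14563, hence p = 31427 and q = 16864.
The shock moves the curves to qd = 142572 - 2p and qs = p - 14563.
Equate the new curves: 142572 - 2p = p - 14563, giving 157135 = 3p, p = 157135/3 ≈ 52378.3333, q = 113446/3 ≈ 37815.3333.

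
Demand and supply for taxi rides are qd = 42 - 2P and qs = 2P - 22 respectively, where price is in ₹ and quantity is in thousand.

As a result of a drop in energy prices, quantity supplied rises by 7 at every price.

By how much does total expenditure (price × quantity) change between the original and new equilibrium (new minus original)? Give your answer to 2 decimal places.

+32.38

Before the shock: 42 - 2P = 2P - 22 ⇒ 64 = 4P ⇒ P = 16, q = 10.
After the shift, demand is qd = 42 - 2P and supply is qs = 2P - 15.
Setting them equal: 42 - 2P = 2P - 15 → 57 = 4P, so P = 14.25 and q = 13.5.
Expenditure moves from 16×10 = 160 to 14.25×13.5 = 192.375; change = +32.38.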